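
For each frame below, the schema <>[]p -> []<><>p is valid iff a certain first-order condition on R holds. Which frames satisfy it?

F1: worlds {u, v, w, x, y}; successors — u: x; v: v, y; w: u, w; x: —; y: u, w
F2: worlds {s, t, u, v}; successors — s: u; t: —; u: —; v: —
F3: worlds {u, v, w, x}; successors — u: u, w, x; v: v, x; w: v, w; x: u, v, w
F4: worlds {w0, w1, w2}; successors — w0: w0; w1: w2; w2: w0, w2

F3, F4

The schema corresponds to a generalized confluence (Geach) condition: forall x forall y forall z ((xRy & xRz) -> exists w (yRw & z R^2 w)).
F1: fails — uRx, uRx but no t with xRt and xR²t.
F2: fails — sRu, sRu but no w with uRw and uR²w.
F3: satisfies the condition.
F4: satisfies the condition.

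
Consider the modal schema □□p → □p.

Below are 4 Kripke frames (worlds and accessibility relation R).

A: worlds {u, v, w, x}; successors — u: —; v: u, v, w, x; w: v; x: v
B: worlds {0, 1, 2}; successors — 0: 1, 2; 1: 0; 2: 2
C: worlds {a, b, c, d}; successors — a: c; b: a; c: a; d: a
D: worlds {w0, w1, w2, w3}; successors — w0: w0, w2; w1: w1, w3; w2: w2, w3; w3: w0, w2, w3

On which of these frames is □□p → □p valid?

A, D

This is the axiom for density; its first-order frame correspondent is ∀x ∀y (Rxy → ∃z (Rxz ∧ Rzy)).
A: satisfies the condition.
B: fails — R01 but no z with R0z and Rz1.
C: fails — Rac but no z with Raz and Rzc.
D: satisfies the condition.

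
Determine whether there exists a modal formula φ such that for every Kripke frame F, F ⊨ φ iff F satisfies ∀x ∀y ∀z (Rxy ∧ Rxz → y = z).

This is a Sahlqvist condition; the CD axiom ◇r → □r defines it.

Definable; ◇r → □r defines it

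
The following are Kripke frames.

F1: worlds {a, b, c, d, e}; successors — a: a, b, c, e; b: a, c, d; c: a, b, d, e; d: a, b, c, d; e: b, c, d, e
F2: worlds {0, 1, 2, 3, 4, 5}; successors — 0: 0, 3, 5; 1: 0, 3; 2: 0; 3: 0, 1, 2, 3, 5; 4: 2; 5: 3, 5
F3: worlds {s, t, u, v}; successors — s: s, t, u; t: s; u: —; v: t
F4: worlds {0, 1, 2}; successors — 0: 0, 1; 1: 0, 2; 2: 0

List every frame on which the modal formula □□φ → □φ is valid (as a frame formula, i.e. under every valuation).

Frame correspondent (Sahlqvist): ∀x ∀y (Rxy → ∃z (Rxz ∧ Rzy)) — i.e. density.
F1: ✓.
F2: fails — R42 but no z with R4z and Rz2.
F3: fails — Rvt but no z with Rvz and Rzt.
F4: fails — R12 but no z with R1z and Rz2.
Valid on: F1.

F1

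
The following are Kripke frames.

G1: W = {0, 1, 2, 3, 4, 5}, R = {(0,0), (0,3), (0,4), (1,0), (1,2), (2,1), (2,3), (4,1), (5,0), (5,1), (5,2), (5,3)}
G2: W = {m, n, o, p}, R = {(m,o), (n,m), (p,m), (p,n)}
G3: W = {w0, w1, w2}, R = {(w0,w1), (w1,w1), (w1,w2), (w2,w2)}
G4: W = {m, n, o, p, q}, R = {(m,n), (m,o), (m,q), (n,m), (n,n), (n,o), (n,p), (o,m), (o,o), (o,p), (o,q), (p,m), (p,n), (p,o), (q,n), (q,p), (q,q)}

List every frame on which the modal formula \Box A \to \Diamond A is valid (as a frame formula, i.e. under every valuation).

G3, G4

Frame correspondent (Sahlqvist): \forall x \exists y Rxy — i.e. seriality.
G1: fails — world 3 has no successor.
G2: fails — world o has no successor.
G3: condition met.
G4: condition met.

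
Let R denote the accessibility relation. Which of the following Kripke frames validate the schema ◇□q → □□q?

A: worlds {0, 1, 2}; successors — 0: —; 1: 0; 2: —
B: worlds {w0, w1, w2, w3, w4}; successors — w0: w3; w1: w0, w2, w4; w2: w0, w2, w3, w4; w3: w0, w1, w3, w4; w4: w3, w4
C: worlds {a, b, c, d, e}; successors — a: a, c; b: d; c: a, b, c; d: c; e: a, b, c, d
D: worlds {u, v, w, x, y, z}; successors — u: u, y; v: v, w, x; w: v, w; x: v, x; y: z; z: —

A

The schema corresponds to a generalized confluence (Geach) condition: ∀x ∀y ∀z ((xRy ∧ xR²z) → ∃w (yRw ∧ z = w)).
A: condition met.
B: fails — w1Rw0, w1R²w0 but no w with w0Rw and w0=w.
C: fails — aRa, aR²b but no w with aRw and b=w.
D: fails — uRu, uR²z but no t with uRt and z=t.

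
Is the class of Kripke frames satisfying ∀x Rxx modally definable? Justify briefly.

Yes — defined by □q → q

This is a Sahlqvist condition; the T axiom □q → q defines it.
Suppose □q→q is valid. At any x set V(q)={w : Rxw}. Then □q holds at x, so q holds at x, i.e. Rxx.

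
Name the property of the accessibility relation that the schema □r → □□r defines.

transitivity: ∀x ∀y ∀z (Rxy ∧ Ryz → Rxz)

Suppose □r→□□r is valid. Take Rxy, Ryz and set V(r)={w : Rxw}. Then □r at x, so □□r at x, so □r at y, so r at z, i.e. Rxz.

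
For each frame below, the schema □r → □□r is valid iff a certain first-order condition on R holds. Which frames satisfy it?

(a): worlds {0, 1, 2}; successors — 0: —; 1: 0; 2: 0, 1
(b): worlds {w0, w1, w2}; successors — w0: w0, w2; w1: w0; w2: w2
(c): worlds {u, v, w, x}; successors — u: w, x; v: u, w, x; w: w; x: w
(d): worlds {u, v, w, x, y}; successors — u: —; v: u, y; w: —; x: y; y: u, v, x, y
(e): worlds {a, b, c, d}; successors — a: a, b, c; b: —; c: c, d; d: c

Frame correspondent (Sahlqvist): ∀x ∀y ∀z (Rxy ∧ Ryz → Rxz) — i.e. transitivity.
(a): condition met.
(b): fails — Rw1w0 and Rw0w2 but not Rw1w2.
(c): condition met.
(d): fails — Rvy and Ryx but not Rvx.
(e): fails — Rdc and Rcd but not Rdd.

(a), (c)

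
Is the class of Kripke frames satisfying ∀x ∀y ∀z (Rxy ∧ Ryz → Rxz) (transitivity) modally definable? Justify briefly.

Yes, by □r → □□r

The condition is transitivity. A defining modal formula is □r → □□r.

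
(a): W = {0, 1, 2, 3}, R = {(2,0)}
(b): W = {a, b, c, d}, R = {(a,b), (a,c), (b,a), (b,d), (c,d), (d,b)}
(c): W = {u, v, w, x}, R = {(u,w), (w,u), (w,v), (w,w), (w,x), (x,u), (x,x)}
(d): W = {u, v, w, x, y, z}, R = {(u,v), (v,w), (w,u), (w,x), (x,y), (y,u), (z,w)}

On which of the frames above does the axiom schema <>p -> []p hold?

Frame correspondent (Sahlqvist): forall x forall y forall z (Rxy & Rxz -> y = z) — i.e. partial functionality.
(a): condition met.
(b): fails — a sees both b and c.
(c): fails — w sees both u and v.
(d): fails — w sees both u and x.
Valid on: (a).

(a)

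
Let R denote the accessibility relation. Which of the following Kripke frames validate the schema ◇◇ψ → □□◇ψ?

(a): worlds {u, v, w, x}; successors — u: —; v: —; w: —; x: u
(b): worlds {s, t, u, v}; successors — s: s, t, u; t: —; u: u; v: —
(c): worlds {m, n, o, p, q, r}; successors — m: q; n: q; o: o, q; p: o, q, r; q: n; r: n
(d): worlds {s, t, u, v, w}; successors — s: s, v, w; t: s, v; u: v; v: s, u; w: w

This is the axiom for a generalized confluence (Geach) condition; its first-order frame correspondent is ∀x ∀y ∀z ((xR²y ∧ xR²z) → ∃w (y = w ∧ zRw)).
(a): holds.
(b): fails — sR²s, sR²t but no w with s=w and tRw.
(c): fails — mR²n, mR²n but no w with n=w and nRw.
(d): fails — sR²s, sR²u but no w* with s=w* and uRw*.
Valid on: (a).

(a)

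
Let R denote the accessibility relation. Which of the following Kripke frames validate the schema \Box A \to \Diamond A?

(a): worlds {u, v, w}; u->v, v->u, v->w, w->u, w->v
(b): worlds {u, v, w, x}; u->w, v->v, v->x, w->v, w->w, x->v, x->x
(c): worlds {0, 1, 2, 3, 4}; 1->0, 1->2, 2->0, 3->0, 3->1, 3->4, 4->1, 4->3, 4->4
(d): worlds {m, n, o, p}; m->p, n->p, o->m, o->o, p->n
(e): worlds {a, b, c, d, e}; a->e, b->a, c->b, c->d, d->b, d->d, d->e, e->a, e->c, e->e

The schema corresponds to seriality: \forall x \exists y Rxy.
(a): holds.
(b): holds.
(c): fails — world 0 has no successor.
(d): holds.
(e): holds.
Valid on: (a), (b), (d), (e).

(a), (b), (d), (e)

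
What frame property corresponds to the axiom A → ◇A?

This is a form of the T axiom.
It corresponds to reflexivity: ∀x Rxx.

reflexivity: ∀x Rxx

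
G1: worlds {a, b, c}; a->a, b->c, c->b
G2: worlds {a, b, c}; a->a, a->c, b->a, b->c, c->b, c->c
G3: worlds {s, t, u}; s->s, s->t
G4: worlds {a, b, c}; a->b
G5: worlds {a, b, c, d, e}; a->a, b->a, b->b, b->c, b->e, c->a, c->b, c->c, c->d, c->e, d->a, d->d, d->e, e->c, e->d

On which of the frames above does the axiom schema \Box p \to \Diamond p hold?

G1, G2, G5

This is the axiom for seriality; its first-order frame correspondent is \forall x \exists y Rxy.
G1: ✓.
G2: ✓.
G3: fails — world t has no successor.
G4: fails — world b has no successor.
G5: ✓.
Valid on: G1, G2, G5.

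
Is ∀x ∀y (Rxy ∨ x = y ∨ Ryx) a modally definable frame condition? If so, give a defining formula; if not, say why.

Modal frame validity is preserved under disjoint unions.
Take 2 disjoint single-world reflexive frames: each is trivially connected, but their disjoint union has 2 worlds with no edge between distinct components, so it is not connected.
So no modal formula (or set of formulas) defines exactly the connected frames.

No — not modally definable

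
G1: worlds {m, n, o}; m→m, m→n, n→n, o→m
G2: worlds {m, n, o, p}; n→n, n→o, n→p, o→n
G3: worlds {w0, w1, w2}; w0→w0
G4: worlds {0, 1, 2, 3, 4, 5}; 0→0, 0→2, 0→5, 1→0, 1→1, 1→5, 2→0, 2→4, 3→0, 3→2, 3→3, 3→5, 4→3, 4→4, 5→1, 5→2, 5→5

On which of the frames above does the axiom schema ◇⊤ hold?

The schema corresponds to seriality: ∀x ∃y Rxy.
G1: holds.
G2: fails — world m has no successor.
G3: fails — world w1 has no successor.
G4: holds.

G1, G4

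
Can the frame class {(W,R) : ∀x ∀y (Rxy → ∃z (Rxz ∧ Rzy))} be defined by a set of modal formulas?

Yes, by □□p → □p

The condition is density. A defining modal formula is □□p → □p.
Suppose □□p→□p is valid. Take Rxy and set V(p)={w : xR²w}. Then □□p at x, so □p at x, so p at y, i.e. ∃z(Rxz∧Rzy).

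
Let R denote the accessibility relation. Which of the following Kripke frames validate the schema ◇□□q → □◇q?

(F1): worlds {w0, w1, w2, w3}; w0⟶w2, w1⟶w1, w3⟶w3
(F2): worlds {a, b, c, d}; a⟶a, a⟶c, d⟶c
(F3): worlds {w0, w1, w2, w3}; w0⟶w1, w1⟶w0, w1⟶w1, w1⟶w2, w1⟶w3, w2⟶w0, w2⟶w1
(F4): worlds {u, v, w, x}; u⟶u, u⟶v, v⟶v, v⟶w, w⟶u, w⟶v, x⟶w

(F4)

The schema corresponds to a generalized confluence (Geach) condition: ∀x ∀y ∀z ((xRy ∧ xRz) → ∃w (yR²w ∧ zRw)).
(F1): fails — w0Rw2, w0Rw2 but no w with w2R²w and w2Rw.
(F2): fails — aRa, aRc but no w with aR²w and cRw.
(F3): fails — w1Rw0, w1Rw3 but no w with w0R²w and w3Rw.
(F4): condition met.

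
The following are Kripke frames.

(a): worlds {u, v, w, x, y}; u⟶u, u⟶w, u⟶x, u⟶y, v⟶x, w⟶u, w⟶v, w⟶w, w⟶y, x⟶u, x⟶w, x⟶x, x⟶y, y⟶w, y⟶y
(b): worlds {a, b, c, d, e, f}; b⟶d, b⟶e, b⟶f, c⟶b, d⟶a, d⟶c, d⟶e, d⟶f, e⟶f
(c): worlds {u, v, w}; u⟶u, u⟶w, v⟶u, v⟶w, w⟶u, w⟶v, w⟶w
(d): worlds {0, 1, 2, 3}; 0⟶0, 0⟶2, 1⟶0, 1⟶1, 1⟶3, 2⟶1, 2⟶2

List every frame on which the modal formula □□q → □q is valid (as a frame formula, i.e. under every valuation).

(a), (c), (d)

This is the axiom for density; its first-order frame correspondent is ∀x ∀y (Rxy → ∃z (Rxz ∧ Rzy)).
(a): condition met.
(b): fails — Rdc but no z with Rdz and Rzc.
(c): condition met.
(d): condition met.
Valid on: (a), (c), (d).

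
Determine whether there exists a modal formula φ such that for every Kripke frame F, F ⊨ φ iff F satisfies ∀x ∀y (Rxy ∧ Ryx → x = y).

Any modally definable frame class is closed under surjective bounded morphisms.
The 8-cycle (worlds 0,1,2,3,4,5,6,7 with 0→1→2→3→4→5→6→7→0) is antisymmetric. Sending even-indexed worlds to s and odd-indexed worlds to t is a surjective bounded morphism onto the two-world frame with s↔t, which is not antisymmetric.
Hence antisymmetry is not modally definable.

No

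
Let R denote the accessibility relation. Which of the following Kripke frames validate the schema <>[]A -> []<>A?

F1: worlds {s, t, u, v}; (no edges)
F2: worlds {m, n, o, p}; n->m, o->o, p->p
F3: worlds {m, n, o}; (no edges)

F1, F3

Frame correspondent (Sahlqvist): forall x forall y forall z (Rxy & Rxz -> exists w (Ryw & Rzw)) — i.e. convergence.
F1: holds.
F2: fails — Rnm and Rnm but m and m have no common successor.
F3: holds.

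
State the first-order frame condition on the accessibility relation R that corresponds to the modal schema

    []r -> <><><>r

This is a Sahlqvist (Geach-type) schema ◇^0□^1r → □^0◇^3r.
Minimal-valuation argument: fix x; take any y with xR^0y and any z with xR^0z. Set V(r) to the set of worlds R-reachable from y in exactly 1 step. Then □^1r holds at y, so the antecedent holds at x; validity forces ◇^3r at z, giving a w with zR^3w and yR^1w.
First-order correspondent: forall x exists w (xRw & x R^3 w).

forall x exists w (xRw & x R^3 w)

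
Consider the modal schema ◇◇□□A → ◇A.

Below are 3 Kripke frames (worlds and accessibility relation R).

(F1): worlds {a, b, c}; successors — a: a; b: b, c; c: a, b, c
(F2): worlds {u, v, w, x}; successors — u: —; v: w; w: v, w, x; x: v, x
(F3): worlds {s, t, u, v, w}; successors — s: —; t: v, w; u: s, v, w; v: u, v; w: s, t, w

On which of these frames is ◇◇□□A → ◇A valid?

(F2)

The schema corresponds to a generalized confluence (Geach) condition: ∀x ∀y (xR²y → ∃w (yR²w ∧ xRw)).
(F1): fails — bR²a but no w with aR²w and bRw.
(F2): holds.
(F3): fails — tR²s but no w* with sR²w* and tRw*.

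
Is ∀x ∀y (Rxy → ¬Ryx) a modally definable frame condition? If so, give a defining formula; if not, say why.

Modal frame validity is preserved under surjective bounded morphisms.
The 4-cycle (worlds 0,1,2,3 with 0→1→2→3→0) is asymmetric. Mapping every world to a single reflexive point • is a surjective bounded morphism, and the reflexive point is not asymmetric (R•• but asymmetry requires ¬R••).
So the class is not modally definable.

Not modally definable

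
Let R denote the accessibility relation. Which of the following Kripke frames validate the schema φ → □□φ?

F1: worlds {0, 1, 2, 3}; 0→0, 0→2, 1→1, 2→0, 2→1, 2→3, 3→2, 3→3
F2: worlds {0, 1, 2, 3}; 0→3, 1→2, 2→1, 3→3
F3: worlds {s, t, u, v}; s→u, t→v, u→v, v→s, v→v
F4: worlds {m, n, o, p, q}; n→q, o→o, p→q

F4

The schema corresponds to a generalized confluence (Geach) condition: ∀x ∀z (xR²z → ∃w (x = w ∧ z = w)).
F1: fails — 0R²1 but 0 ≠ 1.
F2: fails — 0R²3 but 0 ≠ 3.
F3: fails — sR²v but s ≠ v.
F4: condition met.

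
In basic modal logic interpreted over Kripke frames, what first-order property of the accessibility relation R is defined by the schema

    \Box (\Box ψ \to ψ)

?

Suppose □(□ψ→ψ) is valid. Take Rxy and set V(ψ)={w : Ryw}. Then at y, □ψ holds; since □(□ψ→ψ) at x, □ψ→ψ at y, so ψ at y, i.e. Ryy.
The converse is a direct semantic check.
Frame condition: \forall x \forall y (Rxy \to Ryy).

shift-reflexivity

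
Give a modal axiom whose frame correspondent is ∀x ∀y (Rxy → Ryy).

A defining formula is □(□r → r) (the T□ axiom).

□(□r → r)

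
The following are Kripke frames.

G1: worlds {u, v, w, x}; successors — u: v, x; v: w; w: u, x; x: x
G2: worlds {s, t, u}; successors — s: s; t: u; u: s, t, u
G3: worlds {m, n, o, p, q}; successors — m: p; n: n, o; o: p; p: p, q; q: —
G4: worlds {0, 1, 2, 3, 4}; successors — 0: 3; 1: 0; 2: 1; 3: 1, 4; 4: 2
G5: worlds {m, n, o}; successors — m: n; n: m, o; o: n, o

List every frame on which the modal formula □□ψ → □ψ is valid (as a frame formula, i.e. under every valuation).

G2, G3

Frame correspondent (Sahlqvist): ∀x ∀y (Rxy → ∃z (Rxz ∧ Rzy)) — i.e. density.
G1: fails — Ruv but no z with Ruz and Rzv.
G2: holds.
G3: holds.
G4: fails — R10 but no z with R1z and Rz0.
G5: fails — Rnm but no z with Rnz and Rzm.
Valid on: G2, G3.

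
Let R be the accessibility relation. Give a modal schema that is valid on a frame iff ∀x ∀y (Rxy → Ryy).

The condition is shift-reflexivity. The T□ schema □(□r → r) defines it.
Suppose □(□r→r) is valid. Take Rxy and set V(r)={w : Ryw}. Then at y, □r holds; since □(□r→r) at x, □r→r at y, so r at y, i.e. Ryy.

□(□r → r)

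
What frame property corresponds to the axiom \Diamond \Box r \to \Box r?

This is a form of the 5 axiom.
It corresponds to the Euclidean property: \forall x \forall y \forall z (Rxy \wedge Rxz \to Ryz).

the Euclidean property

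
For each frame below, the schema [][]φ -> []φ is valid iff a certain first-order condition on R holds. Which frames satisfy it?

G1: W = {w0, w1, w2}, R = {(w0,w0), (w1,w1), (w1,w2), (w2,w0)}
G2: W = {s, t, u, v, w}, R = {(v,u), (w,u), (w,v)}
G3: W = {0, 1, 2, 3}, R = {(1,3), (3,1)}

G1

The schema corresponds to density: forall x forall y (Rxy -> exists z (Rxz & Rzy)).
G1: ✓.
G2: fails — Rvu but no z with Rvz and Rzu.
G3: fails — R31 but no z with R3z and Rz1.
Valid on: G1.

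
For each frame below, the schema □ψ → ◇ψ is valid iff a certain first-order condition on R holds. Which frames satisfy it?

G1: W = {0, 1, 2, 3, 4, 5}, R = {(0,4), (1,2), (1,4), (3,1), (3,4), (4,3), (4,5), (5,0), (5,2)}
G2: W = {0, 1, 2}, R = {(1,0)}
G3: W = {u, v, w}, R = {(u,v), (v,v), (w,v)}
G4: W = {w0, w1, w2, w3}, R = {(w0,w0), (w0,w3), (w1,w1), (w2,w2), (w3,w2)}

Frame correspondent (Sahlqvist): ∀x ∃y Rxy — i.e. seriality.
G1: fails — world 2 has no successor.
G2: fails — world 0 has no successor.
G3: condition met.
G4: condition met.

G3, G4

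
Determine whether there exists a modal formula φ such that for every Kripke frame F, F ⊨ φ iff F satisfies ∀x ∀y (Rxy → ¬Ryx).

Modal frame validity is preserved under surjective bounded morphisms.
The 4-cycle (worlds a,b,c,d with a→b→c→d→a) is asymmetric. Mapping every world to a single reflexive point • is a surjective bounded morphism, and the reflexive point is not asymmetric (R•• but asymmetry requires ¬R••).
Hence asymmetry is not modally definable.

Not modally definable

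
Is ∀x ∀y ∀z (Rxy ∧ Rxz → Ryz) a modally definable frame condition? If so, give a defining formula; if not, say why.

Yes — defined by ◇r → □◇r

The condition is the Euclidean property. A defining modal formula is ◇r → □◇r.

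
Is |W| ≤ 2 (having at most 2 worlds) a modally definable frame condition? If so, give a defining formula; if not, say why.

If a class were modally definable it would be closed under disjoint unions (Goldblatt–Thomason).
Any modal formula valid on each of 3 disjoint one-world frames is valid on their disjoint union (validity is preserved under disjoint unions). Each one-world frame has |W|=1≤2, but the union has |W|=3.
So the class is not modally definable.

Not definable by any modal formula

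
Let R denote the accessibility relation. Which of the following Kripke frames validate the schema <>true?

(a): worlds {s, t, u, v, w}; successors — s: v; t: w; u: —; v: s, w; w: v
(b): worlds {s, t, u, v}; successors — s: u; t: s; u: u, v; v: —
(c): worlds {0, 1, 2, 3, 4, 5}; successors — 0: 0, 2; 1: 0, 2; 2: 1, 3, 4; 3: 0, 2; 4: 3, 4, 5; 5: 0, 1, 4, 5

(c)

Frame correspondent (Sahlqvist): forall x exists y Rxy — i.e. seriality.
(a): fails — world u has no successor.
(b): fails — world v has no successor.
(c): holds.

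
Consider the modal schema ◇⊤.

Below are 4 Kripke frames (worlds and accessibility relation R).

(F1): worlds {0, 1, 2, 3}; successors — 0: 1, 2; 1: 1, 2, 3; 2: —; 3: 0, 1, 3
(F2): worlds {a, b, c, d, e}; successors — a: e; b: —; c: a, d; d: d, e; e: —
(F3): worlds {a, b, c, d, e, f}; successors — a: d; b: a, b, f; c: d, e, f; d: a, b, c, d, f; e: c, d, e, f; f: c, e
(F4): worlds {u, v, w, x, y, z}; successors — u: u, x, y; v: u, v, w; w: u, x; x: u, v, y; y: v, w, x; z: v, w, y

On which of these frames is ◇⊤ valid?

(F3), (F4)

The schema corresponds to seriality: ∀x ∃y Rxy.
(F1): fails — world 2 has no successor.
(F2): fails — world b has no successor.
(F3): ✓.
(F4): ✓.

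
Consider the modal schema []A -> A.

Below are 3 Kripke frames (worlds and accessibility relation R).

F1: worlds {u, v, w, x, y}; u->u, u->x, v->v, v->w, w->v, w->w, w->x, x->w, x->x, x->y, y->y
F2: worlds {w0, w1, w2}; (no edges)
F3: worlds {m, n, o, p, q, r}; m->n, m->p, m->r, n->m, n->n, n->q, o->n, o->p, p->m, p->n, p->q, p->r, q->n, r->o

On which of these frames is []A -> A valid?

Frame correspondent (Sahlqvist): forall x Rxx — i.e. reflexivity.
F1: ✓.
F2: fails — world w0 does not see itself.
F3: fails — world m does not see itself.

F1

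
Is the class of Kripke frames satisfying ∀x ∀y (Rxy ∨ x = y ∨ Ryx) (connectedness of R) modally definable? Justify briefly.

Not definable by any modal formula

If a class were modally definable it would be closed under disjoint unions (Goldblatt–Thomason).
Take 2 disjoint single-world reflexive frames: each is trivially connected, but their disjoint union has 2 worlds with no edge between distinct components, so it is not connected.
Hence connectedness of R is not modally definable.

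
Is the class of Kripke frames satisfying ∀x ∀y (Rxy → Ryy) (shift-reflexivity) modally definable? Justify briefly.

Yes, by □(□p → p)

The condition is shift-reflexivity. A defining modal formula is □(□p → p).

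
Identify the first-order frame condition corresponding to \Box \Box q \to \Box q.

Suppose □□q→□q is valid. Take Rxy and set V(q)={w : xR²w}. Then □□q at x, so □q at x, so q at y, i.e. ∃z(Rxz∧Rzy).

Density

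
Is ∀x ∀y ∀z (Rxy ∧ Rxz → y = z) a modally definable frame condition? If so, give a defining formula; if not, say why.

Yes: it is partial functionality, defined by the CD schema ◇r → □r.
Suppose ◇r→□r is valid. Take Rxy, Rxz and set V(r)={y}. Then ◇r at x, so □r at x, so r at z, i.e. z=y.

Yes — defined by ◇r → □r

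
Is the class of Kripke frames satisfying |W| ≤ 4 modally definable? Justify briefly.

Any modally definable frame class is closed under disjoint unions.
Any modal formula valid on each of 5 disjoint one-world frames is valid on their disjoint union (validity is preserved under disjoint unions). Each one-world frame has |W|=1≤4, but the union has |W|=5.
So no modal formula (or set of formulas) defines exactly the |W|≤4 frames.

No — not modally definable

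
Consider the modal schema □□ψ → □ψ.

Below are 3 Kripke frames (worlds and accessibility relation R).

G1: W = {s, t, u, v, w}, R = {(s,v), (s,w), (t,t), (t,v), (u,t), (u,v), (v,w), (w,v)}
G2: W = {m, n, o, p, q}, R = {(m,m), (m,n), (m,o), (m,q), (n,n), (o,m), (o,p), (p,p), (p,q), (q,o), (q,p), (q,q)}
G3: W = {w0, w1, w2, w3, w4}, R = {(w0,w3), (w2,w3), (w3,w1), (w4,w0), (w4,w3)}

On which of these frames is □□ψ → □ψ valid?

Frame correspondent (Sahlqvist): ∀x ∀y (Rxy → ∃z (Rxz ∧ Rzy)) — i.e. density.
G1: fails — Rvw but no z with Rvz and Rzw.
G2: holds.
G3: fails — Rw3w1 but no z with Rw3z and Rzw1.

G2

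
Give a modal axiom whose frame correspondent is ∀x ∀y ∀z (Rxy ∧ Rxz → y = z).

◇ψ → □ψ

This is partial functionality; the standard corresponding axiom is CD: ◇ψ → □ψ.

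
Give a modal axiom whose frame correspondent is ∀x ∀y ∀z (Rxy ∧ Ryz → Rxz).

□r → □□r

This is transitivity; the standard corresponding axiom is 4: □r → □□r.
Suppose □r→□□r is valid. Take Rxy, Ryz and set V(r)={w : Rxw}. Then □r at x, so □□r at x, so □r at y, so r at z, i.e. Rxz.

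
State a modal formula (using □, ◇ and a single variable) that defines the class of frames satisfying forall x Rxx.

This is reflexivity; the standard corresponding axiom is T: □r → r.
Suppose □r→r is valid. At any x set V(r)={w : Rxw}. Then □r holds at x, so r holds at x, i.e. Rxx.

□r → r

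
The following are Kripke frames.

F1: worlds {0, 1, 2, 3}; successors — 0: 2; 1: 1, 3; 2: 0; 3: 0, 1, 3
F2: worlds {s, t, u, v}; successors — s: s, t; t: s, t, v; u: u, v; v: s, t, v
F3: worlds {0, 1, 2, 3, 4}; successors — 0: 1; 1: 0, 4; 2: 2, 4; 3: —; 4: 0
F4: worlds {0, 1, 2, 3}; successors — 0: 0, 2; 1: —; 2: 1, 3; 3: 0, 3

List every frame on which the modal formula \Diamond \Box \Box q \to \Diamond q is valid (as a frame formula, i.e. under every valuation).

F1, F2

The schema corresponds to a generalized confluence (Geach) condition: \forall x \forall y (xRy \to \exists w (y R^2 w \wedge xRw)).
F1: ✓.
F2: ✓.
F3: fails — 1R4 but no w with 4R²w and 1Rw.
F4: fails — 2R1 but no w with 1R²w and 2Rw.
Valid on: F1, F2.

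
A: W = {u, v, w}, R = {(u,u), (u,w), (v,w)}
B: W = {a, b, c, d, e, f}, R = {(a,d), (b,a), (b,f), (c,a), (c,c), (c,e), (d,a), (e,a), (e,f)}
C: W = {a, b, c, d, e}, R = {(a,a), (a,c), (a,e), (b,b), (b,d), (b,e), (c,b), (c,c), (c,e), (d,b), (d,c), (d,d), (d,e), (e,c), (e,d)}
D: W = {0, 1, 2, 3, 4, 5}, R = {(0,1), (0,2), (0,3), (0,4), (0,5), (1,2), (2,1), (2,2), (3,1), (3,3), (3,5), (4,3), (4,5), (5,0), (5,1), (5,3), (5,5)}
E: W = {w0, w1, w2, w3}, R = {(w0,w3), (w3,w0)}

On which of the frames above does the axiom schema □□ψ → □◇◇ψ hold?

C, D

This is the axiom for a generalized confluence (Geach) condition; its first-order frame correspondent is ∀x ∀z (xRz → ∃w (xR²w ∧ zR²w)).
A: fails — uRw but no t with uR²t and wR²t.
B: fails — aRd but no w with aR²w and dR²w.
C: satisfies the condition.
D: satisfies the condition.
E: fails — w0Rw3 but no w with w0R²w and w3R²w.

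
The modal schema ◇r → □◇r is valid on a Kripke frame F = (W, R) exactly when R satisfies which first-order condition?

The Euclidean property

This is the 5 axiom.
It corresponds to the Euclidean property: ∀x ∀y ∀z (Rxy ∧ Rxz → Ryz).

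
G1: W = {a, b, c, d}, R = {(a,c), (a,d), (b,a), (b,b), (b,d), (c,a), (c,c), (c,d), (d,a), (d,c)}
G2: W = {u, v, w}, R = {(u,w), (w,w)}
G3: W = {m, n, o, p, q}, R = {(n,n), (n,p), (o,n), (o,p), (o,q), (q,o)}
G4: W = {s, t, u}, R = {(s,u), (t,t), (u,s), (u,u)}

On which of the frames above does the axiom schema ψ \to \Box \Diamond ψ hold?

Frame correspondent (Sahlqvist): \forall x \forall y (Rxy \to Ryx) — i.e. symmetry.
G1: fails — Rba but not Rab.
G2: fails — Ruw but not Rwu.
G3: fails — Ron but not Rno.
G4: holds.

G4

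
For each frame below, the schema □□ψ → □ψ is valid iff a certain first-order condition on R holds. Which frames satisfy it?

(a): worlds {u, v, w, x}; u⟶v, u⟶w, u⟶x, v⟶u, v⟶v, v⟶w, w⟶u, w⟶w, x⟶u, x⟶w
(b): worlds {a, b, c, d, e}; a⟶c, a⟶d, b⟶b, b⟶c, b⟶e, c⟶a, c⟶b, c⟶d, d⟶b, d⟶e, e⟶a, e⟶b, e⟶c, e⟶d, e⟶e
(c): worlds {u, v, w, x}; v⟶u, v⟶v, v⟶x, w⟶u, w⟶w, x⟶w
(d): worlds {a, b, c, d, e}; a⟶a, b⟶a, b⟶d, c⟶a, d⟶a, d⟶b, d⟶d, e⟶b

(c)

This is the axiom for density; its first-order frame correspondent is ∀x ∀y (Rxy → ∃z (Rxz ∧ Rzy)).
(a): fails — Rux but no z with Ruz and Rzx.
(b): fails — Rac but no z with Raz and Rzc.
(c): satisfies the condition.
(d): fails — Reb but no z with Rez and Rzb.
Valid on: (c).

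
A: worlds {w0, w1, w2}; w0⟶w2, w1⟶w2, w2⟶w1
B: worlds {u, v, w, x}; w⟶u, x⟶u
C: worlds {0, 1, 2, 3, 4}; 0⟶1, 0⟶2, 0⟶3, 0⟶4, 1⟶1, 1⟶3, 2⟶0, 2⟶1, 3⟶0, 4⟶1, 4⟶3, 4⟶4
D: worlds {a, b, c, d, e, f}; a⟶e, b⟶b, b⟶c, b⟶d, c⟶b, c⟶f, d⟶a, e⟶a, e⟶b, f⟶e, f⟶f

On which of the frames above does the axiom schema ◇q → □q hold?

A, B

This is the axiom for partial functionality; its first-order frame correspondent is ∀x ∀y ∀z (Rxy ∧ Rxz → y = z).
A: ✓.
B: ✓.
C: fails — 0 sees both 1 and 2.
D: fails — b sees both b and c.
Valid on: A, B.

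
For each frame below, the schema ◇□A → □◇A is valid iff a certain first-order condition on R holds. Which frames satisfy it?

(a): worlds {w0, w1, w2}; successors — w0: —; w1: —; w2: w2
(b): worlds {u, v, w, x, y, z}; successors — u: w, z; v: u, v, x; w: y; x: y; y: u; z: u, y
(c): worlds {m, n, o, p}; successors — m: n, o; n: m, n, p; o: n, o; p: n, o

(a), (c)

This is the axiom for convergence; its first-order frame correspondent is ∀x ∀y ∀z (Rxy ∧ Rxz → ∃w (Ryw ∧ Rzw)).
(a): holds.
(b): fails — Rvv and Rvu but v and u have no common successor.
(c): holds.
Valid on: (a), (c).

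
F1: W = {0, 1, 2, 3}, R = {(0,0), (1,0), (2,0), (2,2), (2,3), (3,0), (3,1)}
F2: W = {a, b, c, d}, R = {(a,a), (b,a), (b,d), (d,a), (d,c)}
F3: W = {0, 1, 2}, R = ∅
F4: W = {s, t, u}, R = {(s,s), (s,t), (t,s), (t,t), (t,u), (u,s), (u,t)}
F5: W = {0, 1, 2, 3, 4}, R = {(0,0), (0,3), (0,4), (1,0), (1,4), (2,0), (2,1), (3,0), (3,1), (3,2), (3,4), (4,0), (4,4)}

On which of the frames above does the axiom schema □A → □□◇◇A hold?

F1, F3, F4, F5

Frame correspondent (Sahlqvist): ∀x ∀z (xR²z → ∃w (xRw ∧ zR²w)) — i.e. a generalized confluence (Geach) condition.
F1: condition met.
F2: fails — bR²c but no w with bRw and cR²w.
F3: condition met.
F4: condition met.
F5: condition met.
Valid on: F1, F3, F4, F5.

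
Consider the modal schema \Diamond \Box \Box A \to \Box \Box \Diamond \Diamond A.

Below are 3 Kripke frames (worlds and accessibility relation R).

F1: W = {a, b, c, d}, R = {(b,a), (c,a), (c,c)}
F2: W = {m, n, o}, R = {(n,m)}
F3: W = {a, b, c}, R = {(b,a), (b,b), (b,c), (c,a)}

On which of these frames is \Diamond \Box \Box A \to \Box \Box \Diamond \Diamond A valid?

F2

The schema corresponds to a generalized confluence (Geach) condition: \forall x \forall y \forall z ((xRy \wedge x R^2 z) \to \exists w (y R^2 w \wedge z R^2 w)).
F1: fails — cRa, cR²a but no w with aR²w and aR²w.
F2: condition met.
F3: fails — bRa, bR²a but no w with aR²w and aR²w.
Valid on: F2.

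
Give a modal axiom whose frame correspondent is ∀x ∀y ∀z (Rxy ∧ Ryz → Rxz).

This is transitivity; the standard corresponding axiom is 4: □s → □□s.
Suppose □s→□□s is valid. Take Rxy, Ryz and set V(s)={w : Rxw}. Then □s at x, so □□s at x, so □s at y, so s at z, i.e. Rxz.

□s → □□s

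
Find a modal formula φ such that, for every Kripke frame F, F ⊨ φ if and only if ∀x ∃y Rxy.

The condition is seriality. The D schema □p → ◇p defines it.
Suppose □p→◇p is valid. At any x set V(p)=W. Then □p at x, so ◇p at x, so x has a successor.

□p → ◇p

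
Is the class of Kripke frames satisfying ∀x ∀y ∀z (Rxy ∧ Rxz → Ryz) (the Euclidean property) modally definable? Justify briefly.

Yes: it is the Euclidean property, defined by the 5 schema ◇r → □◇r.

Yes — defined by ◇r → □◇r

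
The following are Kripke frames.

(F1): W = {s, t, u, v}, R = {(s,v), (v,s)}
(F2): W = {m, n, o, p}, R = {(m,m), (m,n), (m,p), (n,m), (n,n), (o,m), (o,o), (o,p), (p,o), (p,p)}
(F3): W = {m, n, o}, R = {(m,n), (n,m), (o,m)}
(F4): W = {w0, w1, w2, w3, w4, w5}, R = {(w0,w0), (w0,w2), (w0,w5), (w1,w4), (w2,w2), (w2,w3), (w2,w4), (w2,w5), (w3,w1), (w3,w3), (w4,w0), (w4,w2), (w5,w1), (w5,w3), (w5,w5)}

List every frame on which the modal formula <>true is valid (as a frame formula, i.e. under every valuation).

(F2), (F3), (F4)

Frame correspondent (Sahlqvist): forall x exists y Rxy — i.e. seriality.
(F1): fails — world t has no successor.
(F2): holds.
(F3): holds.
(F4): holds.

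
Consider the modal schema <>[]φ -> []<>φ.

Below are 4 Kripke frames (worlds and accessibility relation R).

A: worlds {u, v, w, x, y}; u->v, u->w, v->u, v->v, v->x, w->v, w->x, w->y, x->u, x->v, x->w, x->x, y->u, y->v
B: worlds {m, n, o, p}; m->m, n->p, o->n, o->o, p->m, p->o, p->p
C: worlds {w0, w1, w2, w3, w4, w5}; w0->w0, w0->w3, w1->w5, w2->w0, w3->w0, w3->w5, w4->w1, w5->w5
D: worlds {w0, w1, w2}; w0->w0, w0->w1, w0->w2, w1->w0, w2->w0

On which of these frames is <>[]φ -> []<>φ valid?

A, D

This is the axiom for convergence; its first-order frame correspondent is forall x forall y forall z (Rxy & Rxz -> exists w (Ryw & Rzw)).
A: holds.
B: fails — Ron and Roo but n and o have no common successor.
C: fails — Rw3w5 and Rw3w0 but w5 and w0 have no common successor.
D: holds.
Valid on: A, D.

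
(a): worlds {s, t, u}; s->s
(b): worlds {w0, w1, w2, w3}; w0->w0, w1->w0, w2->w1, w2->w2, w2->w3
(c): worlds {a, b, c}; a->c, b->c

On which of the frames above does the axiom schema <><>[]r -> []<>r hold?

(a), (c)

The schema corresponds to a generalized confluence (Geach) condition: forall x forall y forall z ((x R^2 y & xRz) -> exists w (yRw & zRw)).
(a): ✓.
(b): fails — w2R²w0, w2Rw2 but no w with w0Rw and w2Rw.
(c): ✓.
Valid on: (a), (c).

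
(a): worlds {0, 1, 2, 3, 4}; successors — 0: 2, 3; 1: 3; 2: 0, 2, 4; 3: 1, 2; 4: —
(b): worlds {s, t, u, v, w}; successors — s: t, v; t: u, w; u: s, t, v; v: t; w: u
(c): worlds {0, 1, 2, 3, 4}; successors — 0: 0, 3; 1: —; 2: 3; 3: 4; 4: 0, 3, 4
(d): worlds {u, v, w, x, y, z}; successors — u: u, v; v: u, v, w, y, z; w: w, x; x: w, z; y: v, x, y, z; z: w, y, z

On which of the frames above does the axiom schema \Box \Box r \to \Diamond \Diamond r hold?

(b), (d)

The schema corresponds to a generalized confluence (Geach) condition: \forall x \exists w (x R^2 w \wedge x R^2 w).
(a): fails — at 4 but no w with 4R²w and 4R²w.
(b): satisfies the condition.
(c): fails — at 1 but no w with 1R²w and 1R²w.
(d): satisfies the condition.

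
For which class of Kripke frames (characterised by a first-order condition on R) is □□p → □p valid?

Suppose □□p→□p is valid. Take Rxy and set V(p)={w : xR²w}. Then □□p at x, so □p at x, so p at y, i.e. ∃z(Rxz∧Rzy).
Conversely, on a frame with density the schema holds at every world under every valuation.
Frame condition: ∀x ∀y (Rxy → ∃z (Rxz ∧ Rzy)).

density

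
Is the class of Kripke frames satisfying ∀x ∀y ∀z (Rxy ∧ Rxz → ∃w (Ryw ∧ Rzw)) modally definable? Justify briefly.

Definable; ◇□q → □◇q defines it

Yes: it is convergence, defined by the .2 schema ◇□q → □◇q.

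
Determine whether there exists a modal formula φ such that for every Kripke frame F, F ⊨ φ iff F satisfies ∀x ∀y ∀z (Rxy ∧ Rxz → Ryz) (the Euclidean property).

Yes, by ◇q → □◇q

Yes: it is the Euclidean property, defined by the 5 schema ◇q → □◇q.
Suppose ◇q→□◇q is valid. Take Rxy, Rxz and set V(q)={y}. Then ◇q at x, so □◇q at x, so ◇q at z, so some w with Rzw has q; w=y, i.e. Rzy. By symmetry of the argument, Ryz.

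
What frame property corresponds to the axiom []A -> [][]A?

Transitivity

This schema is the 4 axiom.
Its frame correspondent is transitivity — forall x forall y forall z (Rxy & Ryz -> Rxz).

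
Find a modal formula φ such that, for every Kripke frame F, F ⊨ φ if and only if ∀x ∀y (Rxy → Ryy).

□(□q → q)

This is shift-reflexivity; the standard corresponding axiom is T□: □(□q → q).
Suppose □(□q→q) is valid. Take Rxy and set V(q)={w : Ryw}. Then at y, □q holds; since □(□q→q) at x, □q→q at y, so q at y, i.e. Ryy.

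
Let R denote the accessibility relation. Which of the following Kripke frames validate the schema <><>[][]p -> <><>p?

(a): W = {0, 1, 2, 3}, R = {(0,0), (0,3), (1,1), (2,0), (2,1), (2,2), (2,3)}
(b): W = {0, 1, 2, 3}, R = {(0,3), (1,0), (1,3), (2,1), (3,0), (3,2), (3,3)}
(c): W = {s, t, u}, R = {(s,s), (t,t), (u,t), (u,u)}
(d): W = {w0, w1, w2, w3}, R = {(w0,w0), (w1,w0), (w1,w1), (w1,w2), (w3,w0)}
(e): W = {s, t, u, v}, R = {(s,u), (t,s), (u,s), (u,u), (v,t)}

This is the axiom for a generalized confluence (Geach) condition; its first-order frame correspondent is forall x forall y (x R^2 y -> exists w (y R^2 w & x R^2 w)).
(a): fails — 0R²3 but no w with 3R²w and 0R²w.
(b): satisfies the condition.
(c): satisfies the condition.
(d): fails — w1R²w2 but no w with w2R²w and w1R²w.
(e): satisfies the condition.

(b), (c), (e)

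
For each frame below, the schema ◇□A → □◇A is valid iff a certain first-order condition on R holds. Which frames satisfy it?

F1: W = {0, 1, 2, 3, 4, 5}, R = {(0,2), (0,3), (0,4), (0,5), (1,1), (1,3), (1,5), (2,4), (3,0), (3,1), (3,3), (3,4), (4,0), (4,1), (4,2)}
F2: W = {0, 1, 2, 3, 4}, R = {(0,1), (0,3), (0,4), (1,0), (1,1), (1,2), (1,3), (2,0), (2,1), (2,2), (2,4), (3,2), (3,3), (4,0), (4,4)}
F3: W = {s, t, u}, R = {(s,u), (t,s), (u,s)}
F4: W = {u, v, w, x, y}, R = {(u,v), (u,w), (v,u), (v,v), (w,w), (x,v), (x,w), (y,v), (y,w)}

F3

The schema corresponds to convergence: ∀x ∀y ∀z (Rxy ∧ Rxz → ∃w (Ryw ∧ Rzw)).
F1: fails — R02 and R04 but 2 and 4 have no common successor.
F2: fails — R04 and R03 but 4 and 3 have no common successor.
F3: ✓.
F4: fails — Ruv and Ruw but v and w have no common successor.
Valid on: F3.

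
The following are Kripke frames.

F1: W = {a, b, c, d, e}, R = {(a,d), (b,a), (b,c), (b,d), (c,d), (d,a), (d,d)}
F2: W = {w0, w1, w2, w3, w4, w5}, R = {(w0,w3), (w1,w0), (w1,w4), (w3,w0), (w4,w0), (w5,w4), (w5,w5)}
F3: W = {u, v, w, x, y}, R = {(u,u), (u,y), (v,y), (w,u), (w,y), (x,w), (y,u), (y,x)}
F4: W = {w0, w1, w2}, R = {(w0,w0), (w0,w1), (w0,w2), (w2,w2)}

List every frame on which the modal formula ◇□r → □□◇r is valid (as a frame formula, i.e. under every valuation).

Frame correspondent (Sahlqvist): ∀x ∀y ∀z ((xRy ∧ xR²z) → ∃w (yRw ∧ zRw)) — i.e. a generalized confluence (Geach) condition.
F1: condition met.
F2: fails — w0Rw3, w0R²w0 but no w with w3Rw and w0Rw.
F3: fails — uRu, uR²x but no t with uRt and xRt.
F4: fails — w0Rw0, w0R²w1 but no w with w0Rw and w1Rw.
Valid on: F1.

F1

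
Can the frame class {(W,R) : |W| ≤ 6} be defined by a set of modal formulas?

No — not modally definable

Modal frame validity is preserved under disjoint unions.
Any modal formula valid on each of 7 disjoint one-world frames is valid on their disjoint union (validity is preserved under disjoint unions). Each one-world frame has |W|=1≤6, but the union has |W|=7.
So no modal formula (or set of formulas) defines exactly the |W|≤6 frames.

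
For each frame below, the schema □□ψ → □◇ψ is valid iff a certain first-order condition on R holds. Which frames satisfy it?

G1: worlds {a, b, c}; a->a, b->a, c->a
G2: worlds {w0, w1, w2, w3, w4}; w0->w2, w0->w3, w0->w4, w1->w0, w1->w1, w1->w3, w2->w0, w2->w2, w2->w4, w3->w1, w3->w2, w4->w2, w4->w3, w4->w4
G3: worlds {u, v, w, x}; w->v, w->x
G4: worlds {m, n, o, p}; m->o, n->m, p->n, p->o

The schema corresponds to a generalized confluence (Geach) condition: ∀x ∀z (xRz → ∃w (xR²w ∧ zRw)).
G1: satisfies the condition.
G2: satisfies the condition.
G3: fails — wRv but no t with wR²t and vRt.
G4: fails — mRo but no w with mR²w and oRw.

G1, G2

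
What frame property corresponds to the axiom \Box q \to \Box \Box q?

Suppose □q→□□q is valid. Take Rxy, Ryz and set V(q)={w : Rxw}. Then □q at x, so □□q at x, so □q at y, so q at z, i.e. Rxz.
Conversely, any frame satisfying \forall x \forall y \forall z (Rxy \wedge Ryz \to Rxz) validates the schema.
So the correspondent is transitivity.

transitivity: \forall x \forall y \forall z (Rxy \wedge Ryz \to Rxz)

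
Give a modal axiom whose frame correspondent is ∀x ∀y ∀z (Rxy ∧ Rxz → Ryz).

◇p → □◇p

A defining formula is ◇p → □◇p (the 5 axiom).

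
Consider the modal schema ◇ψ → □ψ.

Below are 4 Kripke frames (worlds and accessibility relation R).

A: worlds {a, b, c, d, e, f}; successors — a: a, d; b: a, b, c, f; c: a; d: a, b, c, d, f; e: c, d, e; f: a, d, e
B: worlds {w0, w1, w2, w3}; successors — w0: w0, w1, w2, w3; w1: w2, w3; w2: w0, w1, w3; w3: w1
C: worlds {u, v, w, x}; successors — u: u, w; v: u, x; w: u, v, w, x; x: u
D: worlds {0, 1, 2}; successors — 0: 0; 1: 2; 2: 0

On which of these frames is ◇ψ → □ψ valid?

D

This is the axiom for partial functionality; its first-order frame correspondent is ∀x ∀y ∀z (Rxy ∧ Rxz → y = z).
A: fails — a sees both a and d.
B: fails — w0 sees both w0 and w1.
C: fails — u sees both u and w.
D: ✓.
Valid on: D.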